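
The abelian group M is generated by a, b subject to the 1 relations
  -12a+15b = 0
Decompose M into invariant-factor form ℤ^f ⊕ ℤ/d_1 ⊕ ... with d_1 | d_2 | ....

Answer: M ≅ ℤ^1 ⊕ ℤ/3

Derivation:
rank_ℚ(R)=1; free=2−1=1
SNF(R) diag = [3] → torsion [3]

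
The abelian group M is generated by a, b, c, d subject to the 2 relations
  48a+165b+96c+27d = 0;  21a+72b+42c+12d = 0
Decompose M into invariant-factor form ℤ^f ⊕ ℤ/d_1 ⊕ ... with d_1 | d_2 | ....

rank_ℚ(R)=2; free=4−2=2
SNF(R) diag = [3, 3] → torsion [3, 3]

Answer: M ≅ ℤ^2 ⊕ ℤ/3 ⊕ ℤ/3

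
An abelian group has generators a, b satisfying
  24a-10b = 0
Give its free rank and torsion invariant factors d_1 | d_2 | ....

rank_ℚ(R)=1; free=2−1=1
SNF(R) diag = [2] → torsion [2]

Answer: M ≅ ℤ^1 ⊕ ℤ/2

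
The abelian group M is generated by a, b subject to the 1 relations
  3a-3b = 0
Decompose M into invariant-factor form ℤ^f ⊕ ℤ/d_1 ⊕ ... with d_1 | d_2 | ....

Answer: M ≅ ℤ^1 ⊕ ℤ/3

Derivation:
rank_ℚ(R)=1; free=2−1=1
SNF(R) diag = [3] → torsion [3]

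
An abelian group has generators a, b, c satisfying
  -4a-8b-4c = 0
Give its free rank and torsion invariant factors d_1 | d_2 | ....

Answer: M ≅ ℤ^2 ⊕ ℤ/4

Derivation:
rank_ℚ(R)=1; free=3−1=2
SNF(R) diag = [4] → torsion [4]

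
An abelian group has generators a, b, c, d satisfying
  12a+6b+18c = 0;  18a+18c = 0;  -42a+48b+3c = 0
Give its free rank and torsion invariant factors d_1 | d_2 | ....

rank_ℚ(R)=3; free=4−3=1
SNF(R) diag = [3, 6, 18] → torsion [3, 6, 18]

Answer: M ≅ ℤ^1 ⊕ ℤ/3 ⊕ ℤ/6 ⊕ ℤ/18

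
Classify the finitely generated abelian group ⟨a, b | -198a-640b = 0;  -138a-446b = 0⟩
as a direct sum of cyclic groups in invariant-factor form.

Answer: M ≅ ℤ/2 ⊕ ℤ/6

Derivation:
rank_ℚ(R)=2; free=2−2=0
SNF(R) diag = [2, 6] → torsion [2, 6]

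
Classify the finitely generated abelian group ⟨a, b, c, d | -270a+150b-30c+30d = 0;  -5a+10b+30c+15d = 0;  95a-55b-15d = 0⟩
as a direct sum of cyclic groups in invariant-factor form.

Answer: M ≅ ℤ^1 ⊕ ℤ/5 ⊕ ℤ/15 ⊕ ℤ/30

Derivation:
rank_ℚ(R)=3; free=4−3=1
SNF(R) diag = [5, 15, 30] → torsion [5, 15, 30]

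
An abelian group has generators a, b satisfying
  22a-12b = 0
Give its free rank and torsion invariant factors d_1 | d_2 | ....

Answer: M ≅ ℤ^1 ⊕ ℤ/2

Derivation:
rank_ℚ(R)=1; free=2−1=1
SNF(R) diag = [2] → torsion [2]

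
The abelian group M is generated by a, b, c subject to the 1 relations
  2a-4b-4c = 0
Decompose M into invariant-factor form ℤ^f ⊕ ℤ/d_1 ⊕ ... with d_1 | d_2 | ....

rank_ℚ(R)=1; free=3−1=2
SNF(R) diag = [2] → torsion [2]

Answer: M ≅ ℤ^2 ⊕ ℤ/2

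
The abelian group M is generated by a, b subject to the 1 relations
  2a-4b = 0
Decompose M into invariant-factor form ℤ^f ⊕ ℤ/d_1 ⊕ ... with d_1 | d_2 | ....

rank_ℚ(R)=1; free=2−1=1
SNF(R) diag = [2] → torsion [2]

Answer: M ≅ ℤ^1 ⊕ ℤ/2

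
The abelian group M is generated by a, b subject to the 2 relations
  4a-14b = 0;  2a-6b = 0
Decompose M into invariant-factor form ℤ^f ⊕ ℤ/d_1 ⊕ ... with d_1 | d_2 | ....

rank_ℚ(R)=2; free=2−2=0
SNF(R) diag = [2, 2] → torsion [2, 2]

Answer: M ≅ ℤ/2 ⊕ ℤ/2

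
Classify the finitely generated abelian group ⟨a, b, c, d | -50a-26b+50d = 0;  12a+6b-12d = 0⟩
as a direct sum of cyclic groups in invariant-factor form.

rank_ℚ(R)=2; free=4−2=2
SNF(R) diag = [2, 6] → torsion [2, 6]

Answer: M ≅ ℤ^2 ⊕ ℤ/2 ⊕ ℤ/6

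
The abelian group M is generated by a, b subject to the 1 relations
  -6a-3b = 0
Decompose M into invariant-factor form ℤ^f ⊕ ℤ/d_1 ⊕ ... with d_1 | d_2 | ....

Answer: M ≅ ℤ^1 ⊕ ℤ/3

Derivation:
rank_ℚ(R)=1; free=2−1=1
SNF(R) diag = [3] → torsion [3]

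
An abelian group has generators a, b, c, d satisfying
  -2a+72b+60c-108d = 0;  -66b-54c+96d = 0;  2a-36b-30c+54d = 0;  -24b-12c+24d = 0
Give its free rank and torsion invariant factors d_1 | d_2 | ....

Answer: M ≅ ℤ/2 ⊕ ℤ/6 ⊕ ℤ/6 ⊕ ℤ/12

Derivation:
rank_ℚ(R)=4; free=4−4=0
SNF(R) diag = [2, 6, 6, 12] → torsion [2, 6, 6, 12]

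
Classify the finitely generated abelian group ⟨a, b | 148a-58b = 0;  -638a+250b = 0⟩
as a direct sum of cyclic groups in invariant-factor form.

Answer: M ≅ ℤ/2 ⊕ ℤ/2

Derivation:
rank_ℚ(R)=2; free=2−2=0
SNF(R) diag = [2, 2] → torsion [2, 2]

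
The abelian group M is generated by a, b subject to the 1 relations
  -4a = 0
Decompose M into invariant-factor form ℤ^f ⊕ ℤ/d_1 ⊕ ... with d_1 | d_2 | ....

Answer: M ≅ ℤ^1 ⊕ ℤ/4

Derivation:
rank_ℚ(R)=1; free=2−1=1
SNF(R) diag = [4] → torsion [4]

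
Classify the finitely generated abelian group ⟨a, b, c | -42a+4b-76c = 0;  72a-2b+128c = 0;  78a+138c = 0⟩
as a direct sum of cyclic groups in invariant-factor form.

rank_ℚ(R)=3; free=3−3=0
SNF(R) diag = [2, 6, 6] → torsion [2, 6, 6]

Answer: M ≅ ℤ/2 ⊕ ℤ/6 ⊕ ℤ/6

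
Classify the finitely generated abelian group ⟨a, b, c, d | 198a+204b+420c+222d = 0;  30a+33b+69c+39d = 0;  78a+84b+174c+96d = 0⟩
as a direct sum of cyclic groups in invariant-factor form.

rank_ℚ(R)=3; free=4−3=1
SNF(R) diag = [3, 6, 18] → torsion [3, 6, 18]

Answer: M ≅ ℤ^1 ⊕ ℤ/3 ⊕ ℤ/6 ⊕ ℤ/18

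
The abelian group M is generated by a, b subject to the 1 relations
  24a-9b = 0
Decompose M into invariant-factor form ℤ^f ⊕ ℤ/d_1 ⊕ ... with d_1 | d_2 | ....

rank_ℚ(R)=1; free=2−1=1
SNF(R) diag = [3] → torsion [3]

Answer: M ≅ ℤ^1 ⊕ ℤ/3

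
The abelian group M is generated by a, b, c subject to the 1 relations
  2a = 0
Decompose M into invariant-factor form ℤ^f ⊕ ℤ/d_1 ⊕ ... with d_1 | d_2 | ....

rank_ℚ(R)=1; free=3−1=2
SNF(R) diag = [2] → torsion [2]

Answer: M ≅ ℤ^2 ⊕ ℤ/2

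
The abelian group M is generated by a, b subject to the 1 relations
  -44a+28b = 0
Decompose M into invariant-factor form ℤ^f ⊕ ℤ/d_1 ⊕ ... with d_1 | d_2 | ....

rank_ℚ(R)=1; free=2−1=1
SNF(R) diag = [4] → torsion [4]

Answer: M ≅ ℤ^1 ⊕ ℤ/4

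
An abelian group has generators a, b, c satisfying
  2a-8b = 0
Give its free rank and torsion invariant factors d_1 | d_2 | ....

Answer: M ≅ ℤ^2 ⊕ ℤ/2

Derivation:
rank_ℚ(R)=1; free=3−1=2
SNF(R) diag = [2] → torsion [2]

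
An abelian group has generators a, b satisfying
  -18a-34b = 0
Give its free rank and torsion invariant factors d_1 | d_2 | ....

Answer: M ≅ ℤ^1 ⊕ ℤ/2

Derivation:
rank_ℚ(R)=1; free=2−1=1
SNF(R) diag = [2] → torsion [2]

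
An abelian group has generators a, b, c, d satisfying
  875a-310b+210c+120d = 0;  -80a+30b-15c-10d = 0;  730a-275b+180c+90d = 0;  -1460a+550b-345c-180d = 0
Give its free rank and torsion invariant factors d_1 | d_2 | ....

rank_ℚ(R)=4; free=4−4=0
SNF(R) diag = [5, 5, 15, 30] → torsion [5, 5, 15, 30]

Answer: M ≅ ℤ/5 ⊕ ℤ/5 ⊕ ℤ/15 ⊕ ℤ/30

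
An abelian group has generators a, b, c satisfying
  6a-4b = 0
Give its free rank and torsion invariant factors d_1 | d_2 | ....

rank_ℚ(R)=1; free=3−1=2
SNF(R) diag = [2] → torsion [2]

Answer: M ≅ ℤ^2 ⊕ ℤ/2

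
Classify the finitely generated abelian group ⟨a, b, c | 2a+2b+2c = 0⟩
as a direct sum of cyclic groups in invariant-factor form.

Answer: M ≅ ℤ^2 ⊕ ℤ/2

Derivation:
rank_ℚ(R)=1; free=3−1=2
SNF(R) diag = [2] → torsion [2]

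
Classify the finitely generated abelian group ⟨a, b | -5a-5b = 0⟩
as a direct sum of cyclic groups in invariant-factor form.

rank_ℚ(R)=1; free=2−1=1
SNF(R) diag = [5] → torsion [5]

Answer: M ≅ ℤ^1 ⊕ ℤ/5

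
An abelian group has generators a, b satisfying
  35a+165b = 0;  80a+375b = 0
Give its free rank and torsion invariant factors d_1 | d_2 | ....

Answer: M ≅ ℤ/5 ⊕ ℤ/15

Derivation:
rank_ℚ(R)=2; free=2−2=0
SNF(R) diag = [5, 15] → torsion [5, 15]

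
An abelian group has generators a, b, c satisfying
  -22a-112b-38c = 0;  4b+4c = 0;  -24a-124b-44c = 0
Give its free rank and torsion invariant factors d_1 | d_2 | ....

rank_ℚ(R)=3; free=3−3=0
SNF(R) diag = [2, 4, 8] → torsion [2, 4, 8]

Answer: M ≅ ℤ/2 ⊕ ℤ/4 ⊕ ℤ/8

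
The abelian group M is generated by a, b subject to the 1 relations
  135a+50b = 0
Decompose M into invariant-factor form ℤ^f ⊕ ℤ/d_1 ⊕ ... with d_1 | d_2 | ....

rank_ℚ(R)=1; free=2−1=1
SNF(R) diag = [5] → torsion [5]

Answer: M ≅ ℤ^1 ⊕ ℤ/5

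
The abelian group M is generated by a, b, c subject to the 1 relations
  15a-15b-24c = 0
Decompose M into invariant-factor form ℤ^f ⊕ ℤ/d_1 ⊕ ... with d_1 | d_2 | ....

rank_ℚ(R)=1; free=3−1=2
SNF(R) diag = [3] → torsion [3]

Answer: M ≅ ℤ^2 ⊕ ℤ/3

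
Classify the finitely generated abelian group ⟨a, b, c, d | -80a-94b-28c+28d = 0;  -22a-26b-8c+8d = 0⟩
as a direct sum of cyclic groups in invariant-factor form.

Answer: M ≅ ℤ^2 ⊕ ℤ/2 ⊕ ℤ/6

Derivation:
rank_ℚ(R)=2; free=4−2=2
SNF(R) diag = [2, 6] → torsion [2, 6]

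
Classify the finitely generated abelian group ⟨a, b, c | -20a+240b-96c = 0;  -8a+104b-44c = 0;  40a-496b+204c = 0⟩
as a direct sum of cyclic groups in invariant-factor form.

Answer: M ≅ ℤ/4 ⊕ ℤ/4 ⊕ ℤ/8

Derivation:
rank_ℚ(R)=3; free=3−3=0
SNF(R) diag = [4, 4, 8] → torsion [4, 4, 8]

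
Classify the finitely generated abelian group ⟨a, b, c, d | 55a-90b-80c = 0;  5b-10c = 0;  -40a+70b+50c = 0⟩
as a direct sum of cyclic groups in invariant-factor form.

Answer: M ≅ ℤ^1 ⊕ ℤ/5 ⊕ ℤ/5 ⊕ ℤ/10

Derivation:
rank_ℚ(R)=3; free=4−3=1
SNF(R) diag = [5, 5, 10] → torsion [5, 5, 10]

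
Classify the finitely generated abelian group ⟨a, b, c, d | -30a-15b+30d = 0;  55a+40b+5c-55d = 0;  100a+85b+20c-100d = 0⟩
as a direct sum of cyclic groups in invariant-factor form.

rank_ℚ(R)=3; free=4−3=1
SNF(R) diag = [5, 15, 30] → torsion [5, 15, 30]

Answer: M ≅ ℤ^1 ⊕ ℤ/5 ⊕ ℤ/15 ⊕ ℤ/30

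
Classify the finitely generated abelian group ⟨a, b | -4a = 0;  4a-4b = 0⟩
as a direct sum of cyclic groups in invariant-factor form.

rank_ℚ(R)=2; free=2−2=0
SNF(R) diag = [4, 4] → torsion [4, 4]

Answer: M ≅ ℤ/4 ⊕ ℤ/4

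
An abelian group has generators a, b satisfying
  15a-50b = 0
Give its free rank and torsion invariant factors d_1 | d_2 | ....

rank_ℚ(R)=1; free=2−1=1
SNF(R) diag = [5] → torsion [5]

Answer: M ≅ ℤ^1 ⊕ ℤ/5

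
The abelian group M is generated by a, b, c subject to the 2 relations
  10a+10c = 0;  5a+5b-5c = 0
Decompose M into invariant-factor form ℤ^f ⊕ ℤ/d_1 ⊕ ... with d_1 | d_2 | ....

rank_ℚ(R)=2; free=3−2=1
SNF(R) diag = [5, 10] → torsion [5, 10]

Answer: M ≅ ℤ^1 ⊕ ℤ/5 ⊕ ℤ/10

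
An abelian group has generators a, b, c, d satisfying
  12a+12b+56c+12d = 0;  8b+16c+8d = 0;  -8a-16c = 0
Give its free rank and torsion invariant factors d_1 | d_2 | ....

Answer: M ≅ ℤ^1 ⊕ ℤ/4 ⊕ ℤ/8 ⊕ ℤ/16

Derivation:
rank_ℚ(R)=3; free=4−3=1
SNF(R) diag = [4, 8, 16] → torsion [4, 8, 16]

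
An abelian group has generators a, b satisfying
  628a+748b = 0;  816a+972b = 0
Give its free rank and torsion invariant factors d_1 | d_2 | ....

rank_ℚ(R)=2; free=2−2=0
SNF(R) diag = [4, 12] → torsion [4, 12]

Answer: M ≅ ℤ/4 ⊕ ℤ/12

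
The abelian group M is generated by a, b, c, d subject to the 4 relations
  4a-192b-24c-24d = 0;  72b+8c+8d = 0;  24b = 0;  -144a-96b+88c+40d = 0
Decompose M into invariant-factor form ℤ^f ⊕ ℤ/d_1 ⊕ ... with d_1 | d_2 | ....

Answer: M ≅ ℤ/4 ⊕ ℤ/8 ⊕ ℤ/24 ⊕ ℤ/48

Derivation:
rank_ℚ(R)=4; free=4−4=0
SNF(R) diag = [4, 8, 24, 48] → torsion [4, 8, 24, 48]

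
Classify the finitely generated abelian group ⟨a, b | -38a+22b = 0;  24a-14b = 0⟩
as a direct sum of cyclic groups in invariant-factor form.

rank_ℚ(R)=2; free=2−2=0
SNF(R) diag = [2, 2] → torsion [2, 2]

Answer: M ≅ ℤ/2 ⊕ ℤ/2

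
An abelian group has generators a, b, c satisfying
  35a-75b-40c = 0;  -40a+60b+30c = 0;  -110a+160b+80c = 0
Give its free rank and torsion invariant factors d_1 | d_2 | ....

Answer: M ≅ ℤ/5 ⊕ ℤ/10 ⊕ ℤ/10

Derivation:
rank_ℚ(R)=3; free=3−3=0
SNF(R) diag = [5, 10, 10] → torsion [5, 10, 10]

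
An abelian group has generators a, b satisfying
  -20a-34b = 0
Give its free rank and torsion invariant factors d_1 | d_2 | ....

rank_ℚ(R)=1; free=2−1=1
SNF(R) diag = [2] → torsion [2]

Answer: M ≅ ℤ^1 ⊕ ℤ/2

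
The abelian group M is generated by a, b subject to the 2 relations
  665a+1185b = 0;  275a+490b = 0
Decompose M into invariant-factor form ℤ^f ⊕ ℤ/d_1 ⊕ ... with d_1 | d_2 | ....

rank_ℚ(R)=2; free=2−2=0
SNF(R) diag = [5, 5] → torsion [5, 5]

Answer: M ≅ ℤ/5 ⊕ ℤ/5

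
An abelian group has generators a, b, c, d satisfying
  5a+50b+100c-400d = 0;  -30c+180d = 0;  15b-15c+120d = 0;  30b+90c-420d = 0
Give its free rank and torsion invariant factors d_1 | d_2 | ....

rank_ℚ(R)=4; free=4−4=0
SNF(R) diag = [5, 15, 30, 60] → torsion [5, 15, 30, 60]

Answer: M ≅ ℤ/5 ⊕ ℤ/15 ⊕ ℤ/30 ⊕ ℤ/60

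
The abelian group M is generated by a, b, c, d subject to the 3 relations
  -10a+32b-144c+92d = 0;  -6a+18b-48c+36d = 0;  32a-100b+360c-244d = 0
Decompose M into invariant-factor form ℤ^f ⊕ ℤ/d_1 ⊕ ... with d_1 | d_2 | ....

Answer: M ≅ ℤ^1 ⊕ ℤ/2 ⊕ ℤ/6 ⊕ ℤ/12

Derivation:
rank_ℚ(R)=3; free=4−3=1
SNF(R) diag = [2, 6, 12] → torsion [2, 6, 12]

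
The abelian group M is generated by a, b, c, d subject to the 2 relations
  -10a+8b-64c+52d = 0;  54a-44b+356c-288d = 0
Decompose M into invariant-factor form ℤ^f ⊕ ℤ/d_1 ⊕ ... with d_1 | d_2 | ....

rank_ℚ(R)=2; free=4−2=2
SNF(R) diag = [2, 4] → torsion [2, 4]

Answer: M ≅ ℤ^2 ⊕ ℤ/2 ⊕ ℤ/4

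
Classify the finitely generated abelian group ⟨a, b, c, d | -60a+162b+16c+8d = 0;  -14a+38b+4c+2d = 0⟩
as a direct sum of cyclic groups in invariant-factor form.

Answer: M ≅ ℤ^2 ⊕ ℤ/2 ⊕ ℤ/2

Derivation:
rank_ℚ(R)=2; free=4−2=2
SNF(R) diag = [2, 2] → torsion [2, 2]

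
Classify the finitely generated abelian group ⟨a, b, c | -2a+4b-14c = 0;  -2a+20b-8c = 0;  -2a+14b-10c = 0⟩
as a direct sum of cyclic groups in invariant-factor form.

rank_ℚ(R)=3; free=3−3=0
SNF(R) diag = [2, 2, 2] → torsion [2, 2, 2]

Answer: M ≅ ℤ/2 ⊕ ℤ/2 ⊕ ℤ/2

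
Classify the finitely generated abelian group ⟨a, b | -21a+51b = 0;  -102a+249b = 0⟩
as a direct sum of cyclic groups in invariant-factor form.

Answer: M ≅ ℤ/3 ⊕ ℤ/9

Derivation:
rank_ℚ(R)=2; free=2−2=0
SNF(R) diag = [3, 9] → torsion [3, 9]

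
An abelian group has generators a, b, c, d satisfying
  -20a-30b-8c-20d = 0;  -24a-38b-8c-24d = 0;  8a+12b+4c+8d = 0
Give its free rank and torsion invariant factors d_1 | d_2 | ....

Answer: M ≅ ℤ^1 ⊕ ℤ/2 ⊕ ℤ/4 ⊕ ℤ/4

Derivation:
rank_ℚ(R)=3; free=4−3=1
SNF(R) diag = [2, 4, 4] → torsion [2, 4, 4]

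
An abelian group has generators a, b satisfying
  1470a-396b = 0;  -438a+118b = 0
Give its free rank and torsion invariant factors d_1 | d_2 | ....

Answer: M ≅ ℤ/2 ⊕ ℤ/6

Derivation:
rank_ℚ(R)=2; free=2−2=0
SNF(R) diag = [2, 6] → torsion [2, 6]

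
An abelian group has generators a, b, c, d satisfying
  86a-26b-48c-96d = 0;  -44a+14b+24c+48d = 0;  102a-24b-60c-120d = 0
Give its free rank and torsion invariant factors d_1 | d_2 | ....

rank_ℚ(R)=3; free=4−3=1
SNF(R) diag = [2, 6, 12] → torsion [2, 6, 12]

Answer: M ≅ ℤ^1 ⊕ ℤ/2 ⊕ ℤ/6 ⊕ ℤ/12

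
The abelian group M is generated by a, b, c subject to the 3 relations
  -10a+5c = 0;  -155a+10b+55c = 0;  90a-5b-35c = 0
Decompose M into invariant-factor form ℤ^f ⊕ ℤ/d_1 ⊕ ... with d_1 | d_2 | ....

Answer: M ≅ ℤ/5 ⊕ ℤ/5 ⊕ ℤ/5

Derivation:
rank_ℚ(R)=3; free=3−3=0
SNF(R) diag = [5, 5, 5] → torsion [5, 5, 5]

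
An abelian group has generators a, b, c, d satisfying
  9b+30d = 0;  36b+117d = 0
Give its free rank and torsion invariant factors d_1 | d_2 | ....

rank_ℚ(R)=2; free=4−2=2
SNF(R) diag = [3, 9] → torsion [3, 9]

Answer: M ≅ ℤ^2 ⊕ ℤ/3 ⊕ ℤ/9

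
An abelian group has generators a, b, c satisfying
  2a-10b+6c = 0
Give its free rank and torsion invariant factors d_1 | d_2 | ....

rank_ℚ(R)=1; free=3−1=2
SNF(R) diag = [2] → torsion [2]

Answer: M ≅ ℤ^2 ⊕ ℤ/2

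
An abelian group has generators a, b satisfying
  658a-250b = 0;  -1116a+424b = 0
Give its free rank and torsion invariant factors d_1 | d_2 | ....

Answer: M ≅ ℤ/2 ⊕ ℤ/4

Derivation:
rank_ℚ(R)=2; free=2−2=0
SNF(R) diag = [2, 4] → torsion [2, 4]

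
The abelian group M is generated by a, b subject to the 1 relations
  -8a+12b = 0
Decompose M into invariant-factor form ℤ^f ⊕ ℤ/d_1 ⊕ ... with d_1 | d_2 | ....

rank_ℚ(R)=1; free=2−1=1
SNF(R) diag = [4] → torsion [4]

Answer: M ≅ ℤ^1 ⊕ ℤ/4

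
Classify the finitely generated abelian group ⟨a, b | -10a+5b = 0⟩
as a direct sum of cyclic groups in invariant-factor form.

rank_ℚ(R)=1; free=2−1=1
SNF(R) diag = [5] → torsion [5]

Answer: M ≅ ℤ^1 ⊕ ℤ/5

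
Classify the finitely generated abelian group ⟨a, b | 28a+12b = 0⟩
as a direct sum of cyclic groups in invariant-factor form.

rank_ℚ(R)=1; free=2−1=1
SNF(R) diag = [4] → torsion [4]

Answer: M ≅ ℤ^1 ⊕ ℤ/4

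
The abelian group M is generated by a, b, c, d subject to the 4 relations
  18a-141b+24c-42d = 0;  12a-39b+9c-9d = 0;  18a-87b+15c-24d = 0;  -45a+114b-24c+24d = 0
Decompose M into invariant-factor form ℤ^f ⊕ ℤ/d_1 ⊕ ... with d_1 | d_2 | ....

rank_ℚ(R)=4; free=4−4=0
SNF(R) diag = [3, 3, 9, 9] → torsion [3, 3, 9, 9]

Answer: M ≅ ℤ/3 ⊕ ℤ/3 ⊕ ℤ/9 ⊕ ℤ/9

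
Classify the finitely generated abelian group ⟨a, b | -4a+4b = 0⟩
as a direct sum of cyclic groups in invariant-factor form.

rank_ℚ(R)=1; free=2−1=1
SNF(R) diag = [4] → torsion [4]

Answer: M ≅ ℤ^1 ⊕ ℤ/4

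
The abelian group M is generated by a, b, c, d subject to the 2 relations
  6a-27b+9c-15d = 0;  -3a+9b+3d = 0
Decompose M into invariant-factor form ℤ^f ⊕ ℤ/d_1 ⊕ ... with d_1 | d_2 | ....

rank_ℚ(R)=2; free=4−2=2
SNF(R) diag = [3, 9] → torsion [3, 9]

Answer: M ≅ ℤ^2 ⊕ ℤ/3 ⊕ ℤ/9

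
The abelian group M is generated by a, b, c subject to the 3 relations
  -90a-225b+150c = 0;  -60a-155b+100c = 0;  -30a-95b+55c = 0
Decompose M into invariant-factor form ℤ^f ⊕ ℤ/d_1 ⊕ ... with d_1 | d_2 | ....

rank_ℚ(R)=3; free=3−3=0
SNF(R) diag = [5, 15, 30] → torsion [5, 15, 30]

Answer: M ≅ ℤ/5 ⊕ ℤ/15 ⊕ ℤ/30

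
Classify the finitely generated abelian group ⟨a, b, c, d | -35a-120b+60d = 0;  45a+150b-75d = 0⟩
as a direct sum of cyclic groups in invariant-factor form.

Answer: M ≅ ℤ^2 ⊕ ℤ/5 ⊕ ℤ/15

Derivation:
rank_ℚ(R)=2; free=4−2=2
SNF(R) diag = [5, 15] → torsion [5, 15]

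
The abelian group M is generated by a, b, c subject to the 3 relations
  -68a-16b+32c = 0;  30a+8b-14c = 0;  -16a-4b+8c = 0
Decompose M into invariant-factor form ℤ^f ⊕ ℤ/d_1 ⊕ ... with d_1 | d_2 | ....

Answer: M ≅ ℤ/2 ⊕ ℤ/4 ⊕ ℤ/4

Derivation:
rank_ℚ(R)=3; free=3−3=0
SNF(R) diag = [2, 4, 4] → torsion [2, 4, 4]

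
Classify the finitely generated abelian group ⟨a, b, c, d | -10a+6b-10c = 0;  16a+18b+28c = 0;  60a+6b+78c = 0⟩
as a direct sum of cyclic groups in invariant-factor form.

rank_ℚ(R)=3; free=4−3=1
SNF(R) diag = [2, 6, 6] → torsion [2, 6, 6]

Answer: M ≅ ℤ^1 ⊕ ℤ/2 ⊕ ℤ/6 ⊕ ℤ/6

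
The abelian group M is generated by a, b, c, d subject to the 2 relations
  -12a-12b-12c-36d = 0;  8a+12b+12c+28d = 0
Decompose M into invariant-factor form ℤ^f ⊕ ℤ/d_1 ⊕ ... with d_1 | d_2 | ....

Answer: M ≅ ℤ^2 ⊕ ℤ/4 ⊕ ℤ/12

Derivation:
rank_ℚ(R)=2; free=4−2=2
SNF(R) diag = [4, 12] → torsion [4, 12]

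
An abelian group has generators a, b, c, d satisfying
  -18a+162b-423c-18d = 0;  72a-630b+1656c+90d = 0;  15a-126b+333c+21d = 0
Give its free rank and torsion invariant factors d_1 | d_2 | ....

rank_ℚ(R)=3; free=4−3=1
SNF(R) diag = [3, 9, 18] → torsion [3, 9, 18]

Answer: M ≅ ℤ^1 ⊕ ℤ/3 ⊕ ℤ/9 ⊕ ℤ/18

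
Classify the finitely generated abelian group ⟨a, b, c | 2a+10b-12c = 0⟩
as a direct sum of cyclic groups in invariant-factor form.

Answer: M ≅ ℤ^2 ⊕ ℤ/2

Derivation:
rank_ℚ(R)=1; free=3−1=2
SNF(R) diag = [2] → torsion [2]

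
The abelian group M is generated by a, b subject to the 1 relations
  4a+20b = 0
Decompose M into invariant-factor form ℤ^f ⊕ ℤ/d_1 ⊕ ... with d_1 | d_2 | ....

Answer: M ≅ ℤ^1 ⊕ ℤ/4

Derivation:
rank_ℚ(R)=1; free=2−1=1
SNF(R) diag = [4] → torsion [4]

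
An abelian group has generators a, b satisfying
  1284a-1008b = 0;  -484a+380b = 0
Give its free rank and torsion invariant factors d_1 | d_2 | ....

Answer: M ≅ ℤ/4 ⊕ ℤ/12

Derivation:
rank_ℚ(R)=2; free=2−2=0
SNF(R) diag = [4, 12] → torsion [4, 12]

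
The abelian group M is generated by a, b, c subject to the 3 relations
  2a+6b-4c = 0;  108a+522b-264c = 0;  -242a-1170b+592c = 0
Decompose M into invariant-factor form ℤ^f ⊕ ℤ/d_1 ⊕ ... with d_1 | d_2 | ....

rank_ℚ(R)=3; free=3−3=0
SNF(R) diag = [2, 6, 12] → torsion [2, 6, 12]

Answer: M ≅ ℤ/2 ⊕ ℤ/6 ⊕ ℤ/12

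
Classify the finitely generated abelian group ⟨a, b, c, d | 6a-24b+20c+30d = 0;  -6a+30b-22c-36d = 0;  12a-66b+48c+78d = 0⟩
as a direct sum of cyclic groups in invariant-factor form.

Answer: M ≅ ℤ^1 ⊕ ℤ/2 ⊕ ℤ/6 ⊕ ℤ/6

Derivation:
rank_ℚ(R)=3; free=4−3=1
SNF(R) diag = [2, 6, 6] → torsion [2, 6, 6]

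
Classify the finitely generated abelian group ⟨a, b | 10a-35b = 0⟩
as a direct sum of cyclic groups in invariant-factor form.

rank_ℚ(R)=1; free=2−1=1
SNF(R) diag = [5] → torsion [5]

Answer: M ≅ ℤ^1 ⊕ ℤ/5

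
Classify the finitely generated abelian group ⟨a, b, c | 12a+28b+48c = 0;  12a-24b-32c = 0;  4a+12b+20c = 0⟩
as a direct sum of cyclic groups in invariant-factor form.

Answer: M ≅ ℤ/4 ⊕ ℤ/4 ⊕ ℤ/4

Derivation:
rank_ℚ(R)=3; free=3−3=0
SNF(R) diag = [4, 4, 4] → torsion [4, 4, 4]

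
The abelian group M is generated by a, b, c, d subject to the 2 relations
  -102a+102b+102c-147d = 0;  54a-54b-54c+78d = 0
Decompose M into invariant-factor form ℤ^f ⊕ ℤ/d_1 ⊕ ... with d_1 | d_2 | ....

rank_ℚ(R)=2; free=4−2=2
SNF(R) diag = [3, 6] → torsion [3, 6]

Answer: M ≅ ℤ^2 ⊕ ℤ/3 ⊕ ℤ/6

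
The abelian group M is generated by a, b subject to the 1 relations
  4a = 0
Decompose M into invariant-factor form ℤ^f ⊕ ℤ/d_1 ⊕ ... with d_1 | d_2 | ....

Answer: M ≅ ℤ^1 ⊕ ℤ/4

Derivation:
rank_ℚ(R)=1; free=2−1=1
SNF(R) diag = [4] → torsion [4]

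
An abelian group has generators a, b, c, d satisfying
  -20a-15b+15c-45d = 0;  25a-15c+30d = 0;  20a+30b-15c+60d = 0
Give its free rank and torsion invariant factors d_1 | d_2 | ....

Answer: M ≅ ℤ^1 ⊕ ℤ/5 ⊕ ℤ/15 ⊕ ℤ/15

Derivation:
rank_ℚ(R)=3; free=4−3=1
SNF(R) diag = [5, 15, 15] → torsion [5, 15, 15]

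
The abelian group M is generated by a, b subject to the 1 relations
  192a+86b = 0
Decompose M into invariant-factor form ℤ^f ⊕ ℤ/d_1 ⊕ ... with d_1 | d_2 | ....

Answer: M ≅ ℤ^1 ⊕ ℤ/2

Derivation:
rank_ℚ(R)=1; free=2−1=1
SNF(R) diag = [2] → torsion [2]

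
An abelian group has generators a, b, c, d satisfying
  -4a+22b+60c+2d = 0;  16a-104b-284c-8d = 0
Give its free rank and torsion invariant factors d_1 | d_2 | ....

Answer: M ≅ ℤ^2 ⊕ ℤ/2 ⊕ ℤ/4

Derivation:
rank_ℚ(R)=2; free=4−2=2
SNF(R) diag = [2, 4] → torsion [2, 4]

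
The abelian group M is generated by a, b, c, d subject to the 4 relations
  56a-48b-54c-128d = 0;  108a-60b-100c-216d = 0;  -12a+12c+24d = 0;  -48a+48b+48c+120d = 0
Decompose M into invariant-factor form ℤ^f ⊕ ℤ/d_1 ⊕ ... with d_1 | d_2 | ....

Answer: M ≅ ℤ/2 ⊕ ℤ/4 ⊕ ℤ/12 ⊕ ℤ/24

Derivation:
rank_ℚ(R)=4; free=4−4=0
SNF(R) diag = [2, 4, 12, 24] → torsion [2, 4, 12, 24]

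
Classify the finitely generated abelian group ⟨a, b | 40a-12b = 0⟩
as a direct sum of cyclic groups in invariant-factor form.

Answer: M ≅ ℤ^1 ⊕ ℤ/4

Derivation:
rank_ℚ(R)=1; free=2−1=1
SNF(R) diag = [4] → torsion [4]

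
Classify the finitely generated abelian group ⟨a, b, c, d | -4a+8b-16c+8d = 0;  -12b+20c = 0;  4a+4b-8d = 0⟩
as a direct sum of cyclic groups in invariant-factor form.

rank_ℚ(R)=3; free=4−3=1
SNF(R) diag = [4, 4, 12] → torsion [4, 4, 12]

Answer: M ≅ ℤ^1 ⊕ ℤ/4 ⊕ ℤ/4 ⊕ ℤ/12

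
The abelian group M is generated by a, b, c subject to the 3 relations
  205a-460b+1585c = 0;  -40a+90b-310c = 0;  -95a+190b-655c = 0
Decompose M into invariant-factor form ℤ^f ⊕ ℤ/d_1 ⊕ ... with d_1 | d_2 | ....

rank_ℚ(R)=3; free=3−3=0
SNF(R) diag = [5, 10, 10] → torsion [5, 10, 10]

Answer: M ≅ ℤ/5 ⊕ ℤ/10 ⊕ ℤ/10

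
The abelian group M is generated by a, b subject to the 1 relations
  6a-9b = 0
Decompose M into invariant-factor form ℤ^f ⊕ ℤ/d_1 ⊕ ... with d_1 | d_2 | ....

Answer: M ≅ ℤ^1 ⊕ ℤ/3

Derivation:
rank_ℚ(R)=1; free=2−1=1
SNF(R) diag = [3] → torsion [3]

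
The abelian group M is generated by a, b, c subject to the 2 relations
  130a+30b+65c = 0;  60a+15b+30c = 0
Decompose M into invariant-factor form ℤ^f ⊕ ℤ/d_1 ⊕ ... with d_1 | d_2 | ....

rank_ℚ(R)=2; free=3−2=1
SNF(R) diag = [5, 15] → torsion [5, 15]

Answer: M ≅ ℤ^1 ⊕ ℤ/5 ⊕ ℤ/15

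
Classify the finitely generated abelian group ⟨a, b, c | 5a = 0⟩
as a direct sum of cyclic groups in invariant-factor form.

Answer: M ≅ ℤ^2 ⊕ ℤ/5

Derivation:
rank_ℚ(R)=1; free=3−1=2
SNF(R) diag = [5] → torsion [5]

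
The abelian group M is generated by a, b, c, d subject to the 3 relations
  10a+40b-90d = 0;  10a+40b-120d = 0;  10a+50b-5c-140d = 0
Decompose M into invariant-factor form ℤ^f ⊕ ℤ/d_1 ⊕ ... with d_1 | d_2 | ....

rank_ℚ(R)=3; free=4−3=1
SNF(R) diag = [5, 10, 30] → torsion [5, 10, 30]

Answer: M ≅ ℤ^1 ⊕ ℤ/5 ⊕ ℤ/10 ⊕ ℤ/30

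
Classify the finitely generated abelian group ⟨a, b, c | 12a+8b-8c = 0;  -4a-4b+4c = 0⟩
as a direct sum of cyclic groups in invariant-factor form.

Answer: M ≅ ℤ^1 ⊕ ℤ/4 ⊕ ℤ/4

Derivation:
rank_ℚ(R)=2; free=3−2=1
SNF(R) diag = [4, 4] → torsion [4, 4]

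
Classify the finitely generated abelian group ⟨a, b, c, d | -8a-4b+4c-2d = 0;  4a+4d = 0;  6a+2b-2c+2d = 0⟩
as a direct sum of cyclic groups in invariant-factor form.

Answer: M ≅ ℤ^1 ⊕ ℤ/2 ⊕ ℤ/2 ⊕ ℤ/4

Derivation:
rank_ℚ(R)=3; free=4−3=1
SNF(R) diag = [2, 2, 4] → torsion [2, 2, 4]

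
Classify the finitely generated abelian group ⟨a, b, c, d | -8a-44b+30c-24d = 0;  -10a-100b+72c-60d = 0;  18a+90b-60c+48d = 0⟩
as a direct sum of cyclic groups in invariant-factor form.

Answer: M ≅ ℤ^1 ⊕ ℤ/2 ⊕ ℤ/6 ⊕ ℤ/6

Derivation:
rank_ℚ(R)=3; free=4−3=1
SNF(R) diag = [2, 6, 6] → torsion [2, 6, 6]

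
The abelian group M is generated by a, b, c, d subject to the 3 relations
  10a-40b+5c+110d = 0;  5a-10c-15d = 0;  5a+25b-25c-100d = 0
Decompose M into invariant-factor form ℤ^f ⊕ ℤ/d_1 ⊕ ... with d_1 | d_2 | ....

rank_ℚ(R)=3; free=4−3=1
SNF(R) diag = [5, 5, 5] → torsion [5, 5, 5]

Answer: M ≅ ℤ^1 ⊕ ℤ/5 ⊕ ℤ/5 ⊕ ℤ/5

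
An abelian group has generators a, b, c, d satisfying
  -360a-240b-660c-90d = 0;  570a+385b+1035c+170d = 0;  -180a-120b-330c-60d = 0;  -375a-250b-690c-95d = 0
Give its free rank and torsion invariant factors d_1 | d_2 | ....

Answer: M ≅ ℤ/5 ⊕ ℤ/15 ⊕ ℤ/30 ⊕ ℤ/30

Derivation:
rank_ℚ(R)=4; free=4−4=0
SNF(R) diag = [5, 15, 30, 30] → torsion [5, 15, 30, 30]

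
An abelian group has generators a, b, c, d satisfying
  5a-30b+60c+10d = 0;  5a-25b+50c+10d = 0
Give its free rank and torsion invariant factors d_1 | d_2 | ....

Answer: M ≅ ℤ^2 ⊕ ℤ/5 ⊕ ℤ/5

Derivation:
rank_ℚ(R)=2; free=4−2=2
SNF(R) diag = [5, 5] → torsion [5, 5]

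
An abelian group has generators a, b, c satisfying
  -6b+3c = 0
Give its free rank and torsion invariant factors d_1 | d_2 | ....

rank_ℚ(R)=1; free=3−1=2
SNF(R) diag = [3] → torsion [3]

Answer: M ≅ ℤ^2 ⊕ ℤ/3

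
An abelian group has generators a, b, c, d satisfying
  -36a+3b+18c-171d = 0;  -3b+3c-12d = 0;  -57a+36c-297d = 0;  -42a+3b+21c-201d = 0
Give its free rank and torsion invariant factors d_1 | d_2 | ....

rank_ℚ(R)=4; free=4−4=0
SNF(R) diag = [3, 3, 3, 9] → torsion [3, 3, 3, 9]

Answer: M ≅ ℤ/3 ⊕ ℤ/3 ⊕ ℤ/3 ⊕ ℤ/9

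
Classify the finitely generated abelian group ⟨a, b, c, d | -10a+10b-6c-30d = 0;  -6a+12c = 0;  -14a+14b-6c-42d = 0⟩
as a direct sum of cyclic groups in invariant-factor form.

rank_ℚ(R)=3; free=4−3=1
SNF(R) diag = [2, 6, 12] → torsion [2, 6, 12]

Answer: M ≅ ℤ^1 ⊕ ℤ/2 ⊕ ℤ/6 ⊕ ℤ/12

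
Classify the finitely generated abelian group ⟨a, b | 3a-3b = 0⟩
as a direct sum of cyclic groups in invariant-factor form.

Answer: M ≅ ℤ^1 ⊕ ℤ/3

Derivation:
rank_ℚ(R)=1; free=2−1=1
SNF(R) diag = [3] → torsion [3]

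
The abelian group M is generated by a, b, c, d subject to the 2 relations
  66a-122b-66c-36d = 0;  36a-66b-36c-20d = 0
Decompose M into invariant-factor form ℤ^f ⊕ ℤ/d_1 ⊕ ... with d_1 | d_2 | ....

rank_ℚ(R)=2; free=4−2=2
SNF(R) diag = [2, 2] → torsion [2, 2]

Answer: M ≅ ℤ^2 ⊕ ℤ/2 ⊕ ℤ/2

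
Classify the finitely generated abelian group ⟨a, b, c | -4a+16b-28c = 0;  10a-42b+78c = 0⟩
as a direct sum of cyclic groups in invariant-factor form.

rank_ℚ(R)=2; free=3−2=1
SNF(R) diag = [2, 4] → torsion [2, 4]

Answer: M ≅ ℤ^1 ⊕ ℤ/2 ⊕ ℤ/4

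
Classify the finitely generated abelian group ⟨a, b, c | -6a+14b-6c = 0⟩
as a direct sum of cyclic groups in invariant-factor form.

Answer: M ≅ ℤ^2 ⊕ ℤ/2

Derivation:
rank_ℚ(R)=1; free=3−1=2
SNF(R) diag = [2] → torsion [2]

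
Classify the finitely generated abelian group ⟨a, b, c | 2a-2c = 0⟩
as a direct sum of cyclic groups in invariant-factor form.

rank_ℚ(R)=1; free=3−1=2
SNF(R) diag = [2] → torsion [2]

Answer: M ≅ ℤ^2 ⊕ ℤ/2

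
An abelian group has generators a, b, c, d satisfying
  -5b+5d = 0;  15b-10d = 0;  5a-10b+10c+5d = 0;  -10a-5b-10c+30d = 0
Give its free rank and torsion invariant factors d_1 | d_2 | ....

Answer: M ≅ ℤ/5 ⊕ ℤ/5 ⊕ ℤ/5 ⊕ ℤ/10

Derivation:
rank_ℚ(R)=4; free=4−4=0
SNF(R) diag = [5, 5, 5, 10] → torsion [5, 5, 5, 10]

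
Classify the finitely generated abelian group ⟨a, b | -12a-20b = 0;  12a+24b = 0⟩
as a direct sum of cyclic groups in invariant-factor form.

rank_ℚ(R)=2; free=2−2=0
SNF(R) diag = [4, 12] → torsion [4, 12]

Answer: M ≅ ℤ/4 ⊕ ℤ/12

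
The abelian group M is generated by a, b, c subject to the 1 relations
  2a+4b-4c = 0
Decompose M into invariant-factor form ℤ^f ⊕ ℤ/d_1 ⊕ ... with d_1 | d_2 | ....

rank_ℚ(R)=1; free=3−1=2
SNF(R) diag = [2] → torsion [2]

Answer: M ≅ ℤ^2 ⊕ ℤ/2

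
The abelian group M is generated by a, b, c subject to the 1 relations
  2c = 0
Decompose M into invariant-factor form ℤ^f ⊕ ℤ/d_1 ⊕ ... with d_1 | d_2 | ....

Answer: M ≅ ℤ^2 ⊕ ℤ/2

Derivation:
rank_ℚ(R)=1; free=3−1=2
SNF(R) diag = [2] → torsion [2]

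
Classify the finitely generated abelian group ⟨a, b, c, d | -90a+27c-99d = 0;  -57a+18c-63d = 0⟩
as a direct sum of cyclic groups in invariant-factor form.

rank_ℚ(R)=2; free=4−2=2
SNF(R) diag = [3, 9] → torsion [3, 9]

Answer: M ≅ ℤ^2 ⊕ ℤ/3 ⊕ ℤ/9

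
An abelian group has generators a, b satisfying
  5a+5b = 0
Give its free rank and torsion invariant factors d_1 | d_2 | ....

rank_ℚ(R)=1; free=2−1=1
SNF(R) diag = [5] → torsion [5]

Answer: M ≅ ℤ^1 ⊕ ℤ/5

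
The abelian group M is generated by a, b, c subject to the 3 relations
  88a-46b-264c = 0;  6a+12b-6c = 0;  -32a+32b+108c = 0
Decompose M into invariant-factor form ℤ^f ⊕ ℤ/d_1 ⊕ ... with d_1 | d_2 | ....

rank_ℚ(R)=3; free=3−3=0
SNF(R) diag = [2, 6, 12] → torsion [2, 6, 12]

Answer: M ≅ ℤ/2 ⊕ ℤ/6 ⊕ ℤ/12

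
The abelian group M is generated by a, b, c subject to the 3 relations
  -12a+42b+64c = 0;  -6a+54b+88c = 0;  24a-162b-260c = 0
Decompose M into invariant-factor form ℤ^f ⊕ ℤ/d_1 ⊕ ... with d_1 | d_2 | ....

rank_ℚ(R)=3; free=3−3=0
SNF(R) diag = [2, 6, 12] → torsion [2, 6, 12]

Answer: M ≅ ℤ/2 ⊕ ℤ/6 ⊕ ℤ/12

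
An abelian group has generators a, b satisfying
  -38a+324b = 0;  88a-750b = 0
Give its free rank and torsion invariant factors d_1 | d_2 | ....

rank_ℚ(R)=2; free=2−2=0
SNF(R) diag = [2, 6] → torsion [2, 6]

Answer: M ≅ ℤ/2 ⊕ ℤ/6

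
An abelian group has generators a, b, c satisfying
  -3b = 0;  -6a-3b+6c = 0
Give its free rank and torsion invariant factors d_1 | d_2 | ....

rank_ℚ(R)=2; free=3−2=1
SNF(R) diag = [3, 6] → torsion [3, 6]

Answer: M ≅ ℤ^1 ⊕ ℤ/3 ⊕ ℤ/6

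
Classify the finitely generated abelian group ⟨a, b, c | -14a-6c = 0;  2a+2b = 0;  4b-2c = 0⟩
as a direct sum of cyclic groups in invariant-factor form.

Answer: M ≅ ℤ/2 ⊕ ℤ/2 ⊕ ℤ/2

Derivation:
rank_ℚ(R)=3; free=3−3=0
SNF(R) diag = [2, 2, 2] → torsion [2, 2, 2]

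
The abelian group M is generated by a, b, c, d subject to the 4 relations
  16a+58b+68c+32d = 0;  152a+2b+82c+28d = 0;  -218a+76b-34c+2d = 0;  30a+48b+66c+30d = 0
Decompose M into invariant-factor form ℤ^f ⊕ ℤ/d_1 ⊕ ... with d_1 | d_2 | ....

rank_ℚ(R)=4; free=4−4=0
SNF(R) diag = [2, 6, 18, 36] → torsion [2, 6, 18, 36]

Answer: M ≅ ℤ/2 ⊕ ℤ/6 ⊕ ℤ/18 ⊕ ℤ/36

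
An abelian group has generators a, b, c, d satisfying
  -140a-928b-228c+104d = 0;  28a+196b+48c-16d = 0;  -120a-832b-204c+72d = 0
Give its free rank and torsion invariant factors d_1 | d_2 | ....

Answer: M ≅ ℤ^1 ⊕ ℤ/4 ⊕ ℤ/4 ⊕ ℤ/12

Derivation:
rank_ℚ(R)=3; free=4−3=1
SNF(R) diag = [4, 4, 12] → torsion [4, 4, 12]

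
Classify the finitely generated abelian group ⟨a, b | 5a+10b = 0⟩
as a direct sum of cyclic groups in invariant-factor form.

Answer: M ≅ ℤ^1 ⊕ ℤ/5

Derivation:
rank_ℚ(R)=1; free=2−1=1
SNF(R) diag = [5] → torsion [5]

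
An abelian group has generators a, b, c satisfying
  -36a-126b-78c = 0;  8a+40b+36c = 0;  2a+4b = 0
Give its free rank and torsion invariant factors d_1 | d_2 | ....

Answer: M ≅ ℤ/2 ⊕ ℤ/6 ⊕ ℤ/12

Derivation:
rank_ℚ(R)=3; free=3−3=0
SNF(R) diag = [2, 6, 12] → torsion [2, 6, 12]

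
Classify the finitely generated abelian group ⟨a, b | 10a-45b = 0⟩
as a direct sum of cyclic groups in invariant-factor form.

Answer: M ≅ ℤ^1 ⊕ ℤ/5

Derivation:
rank_ℚ(R)=1; free=2−1=1
SNF(R) diag = [5] → torsion [5]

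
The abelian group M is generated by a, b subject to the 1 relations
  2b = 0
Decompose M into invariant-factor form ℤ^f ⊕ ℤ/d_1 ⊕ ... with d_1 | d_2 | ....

rank_ℚ(R)=1; free=2−1=1
SNF(R) diag = [2] → torsion [2]

Answer: M ≅ ℤ^1 ⊕ ℤ/2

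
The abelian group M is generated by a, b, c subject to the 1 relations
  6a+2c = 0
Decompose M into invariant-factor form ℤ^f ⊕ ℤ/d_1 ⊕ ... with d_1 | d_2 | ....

rank_ℚ(R)=1; free=3−1=2
SNF(R) diag = [2] → torsion [2]

Answer: M ≅ ℤ^2 ⊕ ℤ/2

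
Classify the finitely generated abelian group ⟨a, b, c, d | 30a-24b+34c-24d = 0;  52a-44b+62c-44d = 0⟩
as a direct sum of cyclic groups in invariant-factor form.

rank_ℚ(R)=2; free=4−2=2
SNF(R) diag = [2, 2] → torsion [2, 2]

Answer: M ≅ ℤ^2 ⊕ ℤ/2 ⊕ ℤ/2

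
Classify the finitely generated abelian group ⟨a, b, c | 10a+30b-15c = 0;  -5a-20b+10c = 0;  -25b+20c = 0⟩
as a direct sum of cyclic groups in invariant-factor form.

Answer: M ≅ ℤ/5 ⊕ ℤ/5 ⊕ ℤ/15

Derivation:
rank_ℚ(R)=3; free=3−3=0
SNF(R) diag = [5, 5, 15] → torsion [5, 5, 15]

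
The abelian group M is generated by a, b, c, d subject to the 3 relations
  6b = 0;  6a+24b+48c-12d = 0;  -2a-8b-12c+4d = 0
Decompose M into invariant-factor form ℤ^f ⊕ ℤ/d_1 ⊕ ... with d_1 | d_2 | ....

Answer: M ≅ ℤ^1 ⊕ ℤ/2 ⊕ ℤ/6 ⊕ ℤ/12

Derivation:
rank_ℚ(R)=3; free=4−3=1
SNF(R) diag = [2, 6, 12] → torsion [2, 6, 12]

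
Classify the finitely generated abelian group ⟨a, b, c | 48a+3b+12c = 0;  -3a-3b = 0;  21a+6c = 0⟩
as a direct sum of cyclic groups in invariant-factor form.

rank_ℚ(R)=3; free=3−3=0
SNF(R) diag = [3, 3, 6] → torsion [3, 3, 6]

Answer: M ≅ ℤ/3 ⊕ ℤ/3 ⊕ ℤ/6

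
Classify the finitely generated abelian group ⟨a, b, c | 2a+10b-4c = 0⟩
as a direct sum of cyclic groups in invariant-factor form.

Answer: M ≅ ℤ^2 ⊕ ℤ/2

Derivation:
rank_ℚ(R)=1; free=3−1=2
SNF(R) diag = [2] → torsion [2]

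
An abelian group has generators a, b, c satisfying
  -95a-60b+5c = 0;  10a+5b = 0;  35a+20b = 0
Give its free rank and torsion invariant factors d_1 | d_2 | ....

Answer: M ≅ ℤ/5 ⊕ ℤ/5 ⊕ ℤ/5

Derivation:
rank_ℚ(R)=3; free=3−3=0
SNF(R) diag = [5, 5, 5] → torsion [5, 5, 5]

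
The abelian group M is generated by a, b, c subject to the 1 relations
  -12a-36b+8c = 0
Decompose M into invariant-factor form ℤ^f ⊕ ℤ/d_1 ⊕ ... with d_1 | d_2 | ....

rank_ℚ(R)=1; free=3−1=2
SNF(R) diag = [4] → torsion [4]

Answer: M ≅ ℤ^2 ⊕ ℤ/4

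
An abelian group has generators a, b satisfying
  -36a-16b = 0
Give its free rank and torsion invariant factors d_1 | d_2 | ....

Answer: M ≅ ℤ^1 ⊕ ℤ/4

Derivation:
rank_ℚ(R)=1; free=2−1=1
SNF(R) diag = [4] → torsion [4]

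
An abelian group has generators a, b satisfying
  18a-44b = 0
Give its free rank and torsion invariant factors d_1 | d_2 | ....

Answer: M ≅ ℤ^1 ⊕ ℤ/2

Derivation:
rank_ℚ(R)=1; free=2−1=1
SNF(R) diag = [2] → torsion [2]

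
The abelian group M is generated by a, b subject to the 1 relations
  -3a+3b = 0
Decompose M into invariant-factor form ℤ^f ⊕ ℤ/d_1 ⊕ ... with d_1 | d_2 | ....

Answer: M ≅ ℤ^1 ⊕ ℤ/3

Derivation:
rank_ℚ(R)=1; free=2−1=1
SNF(R) diag = [3] → torsion [3]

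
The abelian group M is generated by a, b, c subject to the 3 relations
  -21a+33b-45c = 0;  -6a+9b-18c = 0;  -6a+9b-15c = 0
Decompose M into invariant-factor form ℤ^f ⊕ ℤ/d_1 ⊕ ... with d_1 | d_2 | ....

Answer: M ≅ ℤ/3 ⊕ ℤ/3 ⊕ ℤ/3

Derivation:
rank_ℚ(R)=3; free=3−3=0
SNF(R) diag = [3, 3, 3] → torsion [3, 3, 3]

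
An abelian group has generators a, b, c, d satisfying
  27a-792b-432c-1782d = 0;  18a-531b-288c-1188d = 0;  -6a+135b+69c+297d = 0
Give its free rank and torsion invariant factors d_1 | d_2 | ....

rank_ℚ(R)=3; free=4−3=1
SNF(R) diag = [3, 9, 27] → torsion [3, 9, 27]

Answer: M ≅ ℤ^1 ⊕ ℤ/3 ⊕ ℤ/9 ⊕ ℤ/27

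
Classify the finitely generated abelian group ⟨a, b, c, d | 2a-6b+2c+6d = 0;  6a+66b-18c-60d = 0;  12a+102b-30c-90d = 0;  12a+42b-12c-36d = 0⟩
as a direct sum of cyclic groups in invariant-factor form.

Answer: M ≅ ℤ/2 ⊕ ℤ/6 ⊕ ℤ/6 ⊕ ℤ/6

Derivation:
rank_ℚ(R)=4; free=4−4=0
SNF(R) diag = [2, 6, 6, 6] → torsion [2, 6, 6, 6]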